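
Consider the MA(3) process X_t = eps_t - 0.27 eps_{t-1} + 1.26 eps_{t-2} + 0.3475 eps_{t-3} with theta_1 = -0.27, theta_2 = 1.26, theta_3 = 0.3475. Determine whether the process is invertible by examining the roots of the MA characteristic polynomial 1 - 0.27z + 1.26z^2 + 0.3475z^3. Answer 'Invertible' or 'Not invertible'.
\text{Not invertible}

The MA(q) characteristic polynomial is P(z) = 1 - 0.27z + 1.26z^2 + 0.3475z^3.
Invertibility requires all roots to lie outside the unit circle, i.e. |z| > 1 for every root.
Degree 3: look for a simple real root z0 first, then factor out (1 - z/z0) and solve the remaining quadratic.
Testing z0 = -4: P(-4) = 1 + (-0.27)(-4) + (1.26)(-4)^2 + (0.3475)(-4)^3
  = 1 + (1.08) + (20.16) + (-22.24) = 0.  So z_0 = -4 is a root, |z_0| = 4.
Divide out the factor (1 + 0.25 z) = (1 - z/z0) (since 1/z0 = -0.25):
  P(z) = (1 + 0.25 z)(1 + (-0.52) z + (1.39) z^2)
  [check: z-coef -0.52 - (-0.25) = -0.27; z^2-coef 1.39 - (-0.25)(-0.52) = 1.26; z^3-coef -(-0.25)(1.39) = 0.3475.]
Remaining roots from the quadratic factor 1 + (-0.52) z + (1.39) z^2:
  Set 1 + (-0.52) z + (1.39) z^2 = 0, i.e. a z^2 + b z + c = 0 with a = 1.39, b = -0.52, c = 1.
  Discriminant D = b^2 - 4ac = (-0.52)^2 - 4*(1.39)*1 = 0.2704 - (5.56) = -5.2896.
  D < 0, so the roots are the complex-conjugate pair z = (-b +/- i sqrt(-D)) / (2a) = 0.1871 +/- 0.8273i.
  For a conjugate pair |z|^2 = z * conj(z) = (product of roots) = c/a = 1/(1.39) = 0.719424, so |z| = sqrt(0.719424) = 0.8482 for both roots.
Moduli of all roots: 4.0000, 0.8482, 0.8482.
All moduli strictly greater than 1? No.
Verdict: Not invertible.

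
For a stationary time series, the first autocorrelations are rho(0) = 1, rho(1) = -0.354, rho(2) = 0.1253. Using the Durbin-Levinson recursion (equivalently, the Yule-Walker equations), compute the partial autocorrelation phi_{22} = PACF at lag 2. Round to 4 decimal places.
\phi_{22} = 0.0000

The PACF at lag k is phi_{kk}, the last component of the solution
to the Yule-Walker system G_k phi = r_k where
  (G_k)_{ij} = rho(|i - j|), (r_k)_i = rho(i), i,j = 1..k.
Equivalently, Durbin-Levinson gives phi_{kk} iteratively:
  phi_{11} = rho(1)
  phi_{kk} = [rho(k) - sum_{j=1..k-1} phi_{k-1,j} rho(k-j)]
            / [1 - sum_{j=1..k-1} phi_{k-1,j} rho(j)],
  phi_{k,j} = phi_{k-1,j} - phi_{kk} phi_{k-1,k-j},  j = 1..k-1.
Step k = 1:
  phi_11 = rho(1) = -0.354.
Step k = 2:
  phi_22 = [rho(2) - phi_11 rho(1)] / [1 - phi_11 rho(1)] = [0.1253 - (-0.354)(-0.354)] / [1 - (-0.354)(-0.354)]
         = -0.000016 / 0.874684 = 0.
Therefore phi_{22} = 0.0000.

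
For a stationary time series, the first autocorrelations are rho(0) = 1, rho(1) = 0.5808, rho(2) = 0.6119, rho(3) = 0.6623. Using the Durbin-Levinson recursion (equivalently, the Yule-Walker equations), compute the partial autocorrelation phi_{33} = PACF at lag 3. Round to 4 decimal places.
\phi_{33} = 0.3890

The PACF at lag k is phi_{kk}, the last component of the solution
to the Yule-Walker system G_k phi = r_k where
  (G_k)_{ij} = rho(|i - j|), (r_k)_i = rho(i), i,j = 1..k.
Equivalently, Durbin-Levinson gives phi_{kk} iteratively:
  phi_{11} = rho(1)
  phi_{kk} = [rho(k) - sum_{j=1..k-1} phi_{k-1,j} rho(k-j)]
            / [1 - sum_{j=1..k-1} phi_{k-1,j} rho(j)],
  phi_{k,j} = phi_{k-1,j} - phi_{kk} phi_{k-1,k-j},  j = 1..k-1.
Step k = 1:
  phi_11 = rho(1) = 0.5808.
Step k = 2:
  phi_22 = [rho(2) - phi_11 rho(1)] / [1 - phi_11 rho(1)] = [0.6119 - (0.5808)(0.5808)] / [1 - (0.5808)(0.5808)]
         = 0.27457136 / 0.66267136 = 0.41434.
  Update: phi_21 = phi_11 - phi_22 phi_11 = 0.5808 - (0.41434)(0.5808) = 0.340151.
Step k = 3:
  phi_33 = [rho(3) - phi_21 rho(2) - phi_22 rho(1)] / [1 - phi_21 rho(1) - phi_22 rho(2)]
    numerator   = 0.6623 - (0.340151)(0.6119) - (0.41434)(0.5808) = 0.21351269
    denominator = 1 - (0.340151)(0.5808) - (0.41434)(0.6119) = 0.54890542
  phi_33 = 0.21351269 / 0.54890542 = 0.389.
Therefore phi_{33} = 0.3890.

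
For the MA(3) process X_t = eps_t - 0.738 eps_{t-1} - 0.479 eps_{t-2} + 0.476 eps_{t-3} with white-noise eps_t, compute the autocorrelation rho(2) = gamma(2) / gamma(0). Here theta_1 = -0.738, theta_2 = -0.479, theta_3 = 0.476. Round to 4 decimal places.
\rho(2) = -0.4150

For an MA(q) process with theta_0 = 1, the autocovariance is
  gamma(k) = sigma^2 * sum_{i=0..q-k} theta_i * theta_{i+k},
and rho(k) = gamma(k) / gamma(0). Sigma^2 cancels.
  numerator   = (1)*(-0.479) + (-0.738)*(0.476) = -0.830288.
  denominator = (1)^2 + (-0.738)^2 + (-0.479)^2 + (0.476)^2 = 2.000661.
  rho(2) = -0.830288 / 2.000661 = -0.4150.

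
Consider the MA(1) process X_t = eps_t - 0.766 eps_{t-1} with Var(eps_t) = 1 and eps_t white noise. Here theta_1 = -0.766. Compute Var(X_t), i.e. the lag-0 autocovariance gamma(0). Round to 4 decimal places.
\gamma(0) = 1.5868

For an MA(q) process X_t = eps_t + sum_i theta_i eps_{t-i} with
Var(eps_t) = sigma^2, the variance is
  gamma(0) = sigma^2 * (1 + sum_i theta_i^2).
  sum_i theta_i^2 = (-0.766)^2 = 0.586756.
  gamma(0) = 1 * (1 + 0.586756) = 1 * 1.586756 = 1.586756, which rounds to 1.5868.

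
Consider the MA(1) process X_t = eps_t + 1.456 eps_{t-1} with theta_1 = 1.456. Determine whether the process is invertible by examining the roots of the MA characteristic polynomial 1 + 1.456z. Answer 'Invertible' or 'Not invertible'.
\text{Not invertible}

The MA(q) characteristic polynomial is P(z) = 1 + 1.456z.
Invertibility requires all roots to lie outside the unit circle, i.e. |z| > 1 for every root.
This is linear in z: 1 + (1.456) z = 0  =>  z = -1/(1.456) = -0.686813,  |z| = 0.686813.
Moduli of all roots: 0.6868.
All moduli strictly greater than 1? No.
Verdict: Not invertible.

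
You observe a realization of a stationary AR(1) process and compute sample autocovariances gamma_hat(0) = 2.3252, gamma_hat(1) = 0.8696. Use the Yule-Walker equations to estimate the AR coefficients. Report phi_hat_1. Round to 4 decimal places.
\hat\phi_{1} = 0.3740

The Yule-Walker equations for an AR(p) process read, in matrix form,
  Gamma_p phi = r_p,   with   (Gamma_p)_{ij} = gamma(|i - j|),
                       (r_p)_i = gamma(i),   i,j = 1..p.
Substitute the sample gammas (Toeplitz matrix and right-hand side of size 1):
  Gamma_p = [[2.3252]]
  r_p     = [0.8696]
With p = 1 this is the single equation gamma(0) phi_1 = gamma(1):
  phi_hat_1 = gamma(1) / gamma(0) = 0.8696 / 2.3252 = 0.3740.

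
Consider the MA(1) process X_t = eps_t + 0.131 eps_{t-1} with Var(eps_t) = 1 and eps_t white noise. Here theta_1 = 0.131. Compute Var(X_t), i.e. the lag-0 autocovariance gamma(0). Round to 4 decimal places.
\gamma(0) = 1.0172

For an MA(q) process X_t = eps_t + sum_i theta_i eps_{t-i} with
Var(eps_t) = sigma^2, the variance is
  gamma(0) = sigma^2 * (1 + sum_i theta_i^2).
  sum_i theta_i^2 = (0.131)^2 = 0.017161.
  gamma(0) = 1 * (1 + 0.017161) = 1 * 1.017161 = 1.017161, which rounds to 1.0172.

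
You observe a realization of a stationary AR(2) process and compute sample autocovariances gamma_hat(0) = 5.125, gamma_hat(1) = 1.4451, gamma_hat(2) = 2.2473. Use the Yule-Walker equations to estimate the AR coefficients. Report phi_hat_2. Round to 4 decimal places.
\hat\phi_{2} = 0.3900

The Yule-Walker equations for an AR(p) process read, in matrix form,
  Gamma_p phi = r_p,   with   (Gamma_p)_{ij} = gamma(|i - j|),
                       (r_p)_i = gamma(i),   i,j = 1..p.
Substitute the sample gammas (Toeplitz matrix and right-hand side of size 2):
  Gamma_p = [[5.125, 1.4451], [1.4451, 5.125]]
  r_p     = [1.4451, 2.2473]
Written out:
  5.125 phi_1 + 1.4451 phi_2 = 1.4451
  1.4451 phi_1 + 5.125 phi_2 = 2.2473
Solve by Cramer's rule:
  det = gamma(0)^2 - gamma(1)^2 = (5.125)^2 - (1.4451)^2 = 26.265625 - 2.08831401 = 24.17731099
  phi_hat_1 = [gamma(1) gamma(0) - gamma(1) gamma(2)] / det = [(1.4451)(5.125) - (1.4451)(2.2473)] / 24.17731099 = 4.15856427 / 24.17731099 = 0.172
  phi_hat_2 = [gamma(0) gamma(2) - gamma(1)^2] / det = [(5.125)(2.2473) - (1.4451)^2] / 24.17731099 = 9.42909849 / 24.17731099 = 0.39
So phi_hat = [0.1720, 0.3900].
Therefore phi_hat_2 = 0.3900.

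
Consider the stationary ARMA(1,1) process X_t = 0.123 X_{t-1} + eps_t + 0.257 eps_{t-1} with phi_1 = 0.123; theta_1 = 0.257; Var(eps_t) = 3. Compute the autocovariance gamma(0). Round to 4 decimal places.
\gamma(0) = 3.4399

Multiply the model equation by X_{t-k} and take expectations. With theta_0 = psi_0 = 1 and psi_j the MA(infinity) weights, this gives
  gamma(k) - sum_i phi_i gamma(k-i) = c_k,
  c_k = sigma^2 * sum_{j=k..q} theta_j psi_{j-k}   (c_k = 0 for k > q),
using gamma(-m) = gamma(m).
psi-weights needed (psi_j = theta_j + sum_i phi_i psi_{j-i}):
  psi_1 = theta_1 + phi_1 = 0.257 + (0.123) = 0.38
Right-hand sides:
  c_0 = sigma^2 (1 + theta_1 psi_1) = 3 * (1 + (0.257)(0.38)) = 3 * 1.09766 = 3.29298
  c_1 = sigma^2 theta_1 = 3 * (0.257) = 0.771
  c_2 = 0
Equations for k = 0 and k = 1 (AR order 1):
  gamma(0) = phi_1 gamma(1) + c_0
  gamma(1) = phi_1 gamma(0) + c_1
Substituting the second into the first: gamma(0) (1 - phi_1^2) = c_0 + phi_1 c_1, so
  gamma(0) = (c_0 + phi_1 c_1) / (1 - phi_1^2) = (3.29298 + (0.123)(0.771)) / (1 - (0.123)^2) = 3.387813 / 0.984871 = 3.439855.
Therefore gamma(0) = 3.4399 (to 4 decimal places).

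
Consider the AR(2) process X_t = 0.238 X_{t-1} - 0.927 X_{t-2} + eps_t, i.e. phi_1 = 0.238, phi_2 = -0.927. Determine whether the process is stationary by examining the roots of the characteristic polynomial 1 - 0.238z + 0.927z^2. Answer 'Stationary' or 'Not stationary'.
\text{Stationary}

The AR(p) characteristic polynomial is P(z) = 1 - 0.238z + 0.927z^2.
Stationarity requires all roots to lie outside the unit circle, i.e. |z| > 1 for every root.
Set 1 + (-0.238) z + (0.927) z^2 = 0, i.e. a z^2 + b z + c = 0 with a = 0.927, b = -0.238, c = 1.
Discriminant D = b^2 - 4ac = (-0.238)^2 - 4*(0.927)*1 = 0.056644 - (3.708) = -3.651356.
D < 0, so the roots are the complex-conjugate pair z = (-b +/- i sqrt(-D)) / (2a) = 0.1284 +/- 1.0307i.
For a conjugate pair |z|^2 = z * conj(z) = (product of roots) = c/a = 1/(0.927) = 1.078749, so |z| = sqrt(1.078749) = 1.0386 for both roots.
Moduli of all roots: 1.0386, 1.0386.
All moduli strictly greater than 1? Yes.
Verdict: Stationary.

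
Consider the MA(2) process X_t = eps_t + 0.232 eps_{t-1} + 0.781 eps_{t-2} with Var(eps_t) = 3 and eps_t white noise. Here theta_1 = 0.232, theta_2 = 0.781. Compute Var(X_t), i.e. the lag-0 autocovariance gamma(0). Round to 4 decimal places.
\gamma(0) = 4.9914

For an MA(q) process X_t = eps_t + sum_i theta_i eps_{t-i} with
Var(eps_t) = sigma^2, the variance is
  gamma(0) = sigma^2 * (1 + sum_i theta_i^2).
  sum_i theta_i^2 = (0.232)^2 + (0.781)^2 = 0.053824 + 0.609961 = 0.663785.
  gamma(0) = 3 * (1 + 0.663785) = 3 * 1.663785 = 4.991355, which rounds to 4.9914.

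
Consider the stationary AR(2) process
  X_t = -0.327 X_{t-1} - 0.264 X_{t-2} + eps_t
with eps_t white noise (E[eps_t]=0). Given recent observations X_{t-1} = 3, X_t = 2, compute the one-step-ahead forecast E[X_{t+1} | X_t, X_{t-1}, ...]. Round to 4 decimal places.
E[X_{t+1} \mid \mathcal F_t] = -1.4460

For an AR(p) model X_t = c + sum_i phi_i X_{t-i} + eps_t, the
one-step-ahead conditional mean is
  E[X_{t+1} | X_t, ...] = c + sum_i phi_i X_{t+1-i}.
Substitute known values:
  E[X_{t+1} | ...] = (-0.327) * (2) + (-0.264) * (3)
                   = -1.4460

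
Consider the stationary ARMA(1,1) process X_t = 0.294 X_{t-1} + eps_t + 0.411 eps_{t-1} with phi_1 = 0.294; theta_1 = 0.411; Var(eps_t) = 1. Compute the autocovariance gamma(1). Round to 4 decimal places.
\gamma(1) = 0.8650

Multiply the model equation by X_{t-k} and take expectations. With theta_0 = psi_0 = 1 and psi_j the MA(infinity) weights, this gives
  gamma(k) - sum_i phi_i gamma(k-i) = c_k,
  c_k = sigma^2 * sum_{j=k..q} theta_j psi_{j-k}   (c_k = 0 for k > q),
using gamma(-m) = gamma(m).
psi-weights needed (psi_j = theta_j + sum_i phi_i psi_{j-i}):
  psi_1 = theta_1 + phi_1 = 0.411 + (0.294) = 0.705
Right-hand sides:
  c_0 = sigma^2 (1 + theta_1 psi_1) = 1 * (1 + (0.411)(0.705)) = 1 * 1.289755 = 1.289755
  c_1 = sigma^2 theta_1 = 1 * (0.411) = 0.411
  c_2 = 0
Equations for k = 0 and k = 1 (AR order 1):
  gamma(0) = phi_1 gamma(1) + c_0
  gamma(1) = phi_1 gamma(0) + c_1
Substituting the second into the first: gamma(0) (1 - phi_1^2) = c_0 + phi_1 c_1, so
  gamma(0) = (c_0 + phi_1 c_1) / (1 - phi_1^2) = (1.289755 + (0.294)(0.411)) / (1 - (0.294)^2) = 1.410589 / 0.913564 = 1.544051.
  gamma(1) = phi_1 gamma(0) + c_1 = (0.294)(1.544051) + (0.411) = 0.864951.
Therefore gamma(1) = 0.8650 (to 4 decimal places).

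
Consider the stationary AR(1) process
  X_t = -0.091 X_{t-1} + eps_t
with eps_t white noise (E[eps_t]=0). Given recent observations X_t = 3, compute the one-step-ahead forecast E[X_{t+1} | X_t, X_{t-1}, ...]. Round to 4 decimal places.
E[X_{t+1} \mid \mathcal F_t] = -0.2730

For an AR(p) model X_t = c + sum_i phi_i X_{t-i} + eps_t, the
one-step-ahead conditional mean is
  E[X_{t+1} | X_t, ...] = c + sum_i phi_i X_{t+1-i}.
Substitute known values:
  E[X_{t+1} | ...] = (-0.091) * (3)
                   = -0.2730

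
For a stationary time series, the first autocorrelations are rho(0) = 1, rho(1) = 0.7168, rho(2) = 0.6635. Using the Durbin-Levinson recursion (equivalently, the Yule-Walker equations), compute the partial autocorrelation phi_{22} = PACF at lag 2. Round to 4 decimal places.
\phi_{22} = 0.3079

The PACF at lag k is phi_{kk}, the last component of the solution
to the Yule-Walker system G_k phi = r_k where
  (G_k)_{ij} = rho(|i - j|), (r_k)_i = rho(i), i,j = 1..k.
Equivalently, Durbin-Levinson gives phi_{kk} iteratively:
  phi_{11} = rho(1)
  phi_{kk} = [rho(k) - sum_{j=1..k-1} phi_{k-1,j} rho(k-j)]
            / [1 - sum_{j=1..k-1} phi_{k-1,j} rho(j)],
  phi_{k,j} = phi_{k-1,j} - phi_{kk} phi_{k-1,k-j},  j = 1..k-1.
Step k = 1:
  phi_11 = rho(1) = 0.7168.
Step k = 2:
  phi_22 = [rho(2) - phi_11 rho(1)] / [1 - phi_11 rho(1)] = [0.6635 - (0.7168)(0.7168)] / [1 - (0.7168)(0.7168)]
         = 0.14969776 / 0.48619776 = 0.3079.
Therefore phi_{22} = 0.3079.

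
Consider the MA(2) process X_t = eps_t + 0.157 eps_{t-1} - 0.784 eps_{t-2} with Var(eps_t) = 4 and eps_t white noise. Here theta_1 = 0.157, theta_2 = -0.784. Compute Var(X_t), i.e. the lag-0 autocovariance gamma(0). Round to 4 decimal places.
\gamma(0) = 6.5572

For an MA(q) process X_t = eps_t + sum_i theta_i eps_{t-i} with
Var(eps_t) = sigma^2, the variance is
  gamma(0) = sigma^2 * (1 + sum_i theta_i^2).
  sum_i theta_i^2 = (0.157)^2 + (-0.784)^2 = 0.024649 + 0.614656 = 0.639305.
  gamma(0) = 4 * (1 + 0.639305) = 4 * 1.639305 = 6.55722, which rounds to 6.5572.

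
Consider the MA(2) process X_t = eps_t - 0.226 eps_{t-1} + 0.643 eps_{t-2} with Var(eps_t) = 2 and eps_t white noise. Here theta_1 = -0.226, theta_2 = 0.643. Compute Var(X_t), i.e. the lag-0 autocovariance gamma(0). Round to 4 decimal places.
\gamma(0) = 2.9291

For an MA(q) process X_t = eps_t + sum_i theta_i eps_{t-i} with
Var(eps_t) = sigma^2, the variance is
  gamma(0) = sigma^2 * (1 + sum_i theta_i^2).
  sum_i theta_i^2 = (-0.226)^2 + (0.643)^2 = 0.051076 + 0.413449 = 0.464525.
  gamma(0) = 2 * (1 + 0.464525) = 2 * 1.464525 = 2.92905, which rounds to 2.9291.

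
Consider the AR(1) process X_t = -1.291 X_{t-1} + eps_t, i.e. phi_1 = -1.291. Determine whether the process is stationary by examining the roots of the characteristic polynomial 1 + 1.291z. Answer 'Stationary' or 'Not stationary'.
\text{Not stationary}

The AR(p) characteristic polynomial is P(z) = 1 + 1.291z.
Stationarity requires all roots to lie outside the unit circle, i.e. |z| > 1 for every root.
This is linear in z: 1 + (1.291) z = 0  =>  z = -1/(1.291) = -0.774593,  |z| = 0.774593.
Moduli of all roots: 0.7746.
All moduli strictly greater than 1? No.
Verdict: Not stationary.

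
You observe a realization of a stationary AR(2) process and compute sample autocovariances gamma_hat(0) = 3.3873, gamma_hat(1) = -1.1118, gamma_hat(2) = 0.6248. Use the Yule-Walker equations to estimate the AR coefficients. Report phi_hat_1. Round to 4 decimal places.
\hat\phi_{1} = -0.3000

The Yule-Walker equations for an AR(p) process read, in matrix form,
  Gamma_p phi = r_p,   with   (Gamma_p)_{ij} = gamma(|i - j|),
                       (r_p)_i = gamma(i),   i,j = 1..p.
Substitute the sample gammas (Toeplitz matrix and right-hand side of size 2):
  Gamma_p = [[3.3873, -1.1118], [-1.1118, 3.3873]]
  r_p     = [-1.1118, 0.6248]
Written out:
  3.3873 phi_1 - 1.1118 phi_2 = -1.1118
  -1.1118 phi_1 + 3.3873 phi_2 = 0.6248
Solve by Cramer's rule:
  det = gamma(0)^2 - gamma(1)^2 = (3.3873)^2 - (-1.1118)^2 = 11.47380129 - 1.23609924 = 10.23770205
  phi_hat_1 = [gamma(1) gamma(0) - gamma(1) gamma(2)] / det = [(-1.1118)(3.3873) - (-1.1118)(0.6248)] / 10.23770205 = -3.0713475 / 10.23770205 = -0.3
  phi_hat_2 = [gamma(0) gamma(2) - gamma(1)^2] / det = [(3.3873)(0.6248) - (-1.1118)^2] / 10.23770205 = 0.8802858 / 10.23770205 = 0.086
So phi_hat = [-0.3000, 0.0860].
Therefore phi_hat_1 = -0.3000.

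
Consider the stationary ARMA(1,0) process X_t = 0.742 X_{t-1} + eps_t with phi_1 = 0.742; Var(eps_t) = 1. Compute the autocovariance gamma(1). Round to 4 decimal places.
\gamma(1) = 1.6510

Multiply the model equation by X_{t-k} and take expectations. With theta_0 = psi_0 = 1 and psi_j the MA(infinity) weights, this gives
  gamma(k) - sum_i phi_i gamma(k-i) = c_k,
  c_k = sigma^2 * sum_{j=k..q} theta_j psi_{j-k}   (c_k = 0 for k > q),
using gamma(-m) = gamma(m).
Pure AR (q = 0): c_0 = sigma^2 = 1, c_k = 0 for k >= 1.
Equations for k = 0 and k = 1 (AR order 1):
  gamma(0) = phi_1 gamma(1) + c_0
  gamma(1) = phi_1 gamma(0) + c_1
Substituting the second into the first: gamma(0) (1 - phi_1^2) = c_0 + phi_1 c_1, so
  gamma(0) = c_0 / (1 - phi_1^2) = 1 / (1 - (0.742)^2) = 1 / 0.449436 = 2.225011.
  gamma(1) = phi_1 gamma(0) = (0.742)(2.225011) = 1.650958.
Therefore gamma(1) = 1.6510 (to 4 decimal places).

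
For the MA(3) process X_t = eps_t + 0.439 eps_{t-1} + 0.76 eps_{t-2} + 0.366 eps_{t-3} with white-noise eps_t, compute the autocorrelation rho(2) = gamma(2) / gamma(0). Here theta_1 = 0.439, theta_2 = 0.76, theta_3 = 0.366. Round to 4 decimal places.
\rho(2) = 0.4835

For an MA(q) process with theta_0 = 1, the autocovariance is
  gamma(k) = sigma^2 * sum_{i=0..q-k} theta_i * theta_{i+k},
and rho(k) = gamma(k) / gamma(0). Sigma^2 cancels.
  numerator   = (1)*(0.76) + (0.439)*(0.366) = 0.920674.
  denominator = (1)^2 + (0.439)^2 + (0.76)^2 + (0.366)^2 = 1.904277.
  rho(2) = 0.920674 / 1.904277 = 0.4835.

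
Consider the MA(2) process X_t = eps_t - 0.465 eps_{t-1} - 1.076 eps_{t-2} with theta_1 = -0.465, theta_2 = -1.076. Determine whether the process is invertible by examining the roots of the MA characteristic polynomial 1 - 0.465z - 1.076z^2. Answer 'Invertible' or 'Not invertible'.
\text{Not invertible}

The MA(q) characteristic polynomial is P(z) = 1 - 0.465z - 1.076z^2.
Invertibility requires all roots to lie outside the unit circle, i.e. |z| > 1 for every root.
Set 1 + (-0.465) z + (-1.076) z^2 = 0, i.e. a z^2 + b z + c = 0 with a = -1.076, b = -0.465, c = 1.
Discriminant D = b^2 - 4ac = (-0.465)^2 - 4*(-1.076)*1 = 0.216225 - (-4.304) = 4.520225.
D >= 0, so the roots are real: z = (-b +/- sqrt(D)) / (2a) = (0.465 +/- 2.126082) / (-2.152).
  z_1 = (0.465 + 2.126082) / (-2.152) = -1.204,   |z_1| = 1.204.
  z_2 = (0.465 - 2.126082) / (-2.152) = 0.7719,   |z_2| = 0.7719.
Moduli of all roots: 1.2040, 0.7719.
All moduli strictly greater than 1? No.
Verdict: Not invertible.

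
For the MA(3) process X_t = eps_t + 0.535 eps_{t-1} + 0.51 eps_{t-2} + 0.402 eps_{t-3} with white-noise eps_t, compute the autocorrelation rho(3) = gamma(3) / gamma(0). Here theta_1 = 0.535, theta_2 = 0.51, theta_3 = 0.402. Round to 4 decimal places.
\rho(3) = 0.2354

For an MA(q) process with theta_0 = 1, the autocovariance is
  gamma(k) = sigma^2 * sum_{i=0..q-k} theta_i * theta_{i+k},
and rho(k) = gamma(k) / gamma(0). Sigma^2 cancels.
  numerator   = (1)*(0.402) = 0.402.
  denominator = (1)^2 + (0.535)^2 + (0.51)^2 + (0.402)^2 = 1.707929.
  rho(3) = 0.402 / 1.707929 = 0.2354.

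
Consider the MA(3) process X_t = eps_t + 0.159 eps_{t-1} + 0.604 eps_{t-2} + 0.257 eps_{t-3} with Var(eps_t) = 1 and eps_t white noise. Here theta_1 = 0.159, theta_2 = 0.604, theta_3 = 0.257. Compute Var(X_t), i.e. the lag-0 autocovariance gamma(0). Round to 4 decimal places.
\gamma(0) = 1.4561

For an MA(q) process X_t = eps_t + sum_i theta_i eps_{t-i} with
Var(eps_t) = sigma^2, the variance is
  gamma(0) = sigma^2 * (1 + sum_i theta_i^2).
  sum_i theta_i^2 = (0.159)^2 + (0.604)^2 + (0.257)^2 = 0.025281 + 0.364816 + 0.066049 = 0.456146.
  gamma(0) = 1 * (1 + 0.456146) = 1 * 1.456146 = 1.456146, which rounds to 1.4561.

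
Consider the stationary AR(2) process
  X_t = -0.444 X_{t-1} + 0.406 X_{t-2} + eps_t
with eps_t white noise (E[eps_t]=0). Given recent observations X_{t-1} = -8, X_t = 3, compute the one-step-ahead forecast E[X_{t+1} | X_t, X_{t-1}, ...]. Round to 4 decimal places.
E[X_{t+1} \mid \mathcal F_t] = -4.5800

For an AR(p) model X_t = c + sum_i phi_i X_{t-i} + eps_t, the
one-step-ahead conditional mean is
  E[X_{t+1} | X_t, ...] = c + sum_i phi_i X_{t+1-i}.
Substitute known values:
  E[X_{t+1} | ...] = (-0.444) * (3) + (0.406) * (-8)
                   = -4.5800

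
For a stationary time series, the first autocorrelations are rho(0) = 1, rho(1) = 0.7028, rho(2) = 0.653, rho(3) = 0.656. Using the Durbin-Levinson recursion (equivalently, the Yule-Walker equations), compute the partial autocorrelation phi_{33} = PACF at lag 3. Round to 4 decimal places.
\phi_{33} = 0.2640

The PACF at lag k is phi_{kk}, the last component of the solution
to the Yule-Walker system G_k phi = r_k where
  (G_k)_{ij} = rho(|i - j|), (r_k)_i = rho(i), i,j = 1..k.
Equivalently, Durbin-Levinson gives phi_{kk} iteratively:
  phi_{11} = rho(1)
  phi_{kk} = [rho(k) - sum_{j=1..k-1} phi_{k-1,j} rho(k-j)]
            / [1 - sum_{j=1..k-1} phi_{k-1,j} rho(j)],
  phi_{k,j} = phi_{k-1,j} - phi_{kk} phi_{k-1,k-j},  j = 1..k-1.
Step k = 1:
  phi_11 = rho(1) = 0.7028.
Step k = 2:
  phi_22 = [rho(2) - phi_11 rho(1)] / [1 - phi_11 rho(1)] = [0.653 - (0.7028)(0.7028)] / [1 - (0.7028)(0.7028)]
         = 0.15907216 / 0.50607216 = 0.314327.
  Update: phi_21 = phi_11 - phi_22 phi_11 = 0.7028 - (0.314327)(0.7028) = 0.481891.
Step k = 3:
  phi_33 = [rho(3) - phi_21 rho(2) - phi_22 rho(1)] / [1 - phi_21 rho(1) - phi_22 rho(2)]
    numerator   = 0.656 - (0.481891)(0.653) - (0.314327)(0.7028) = 0.12041616
    denominator = 1 - (0.481891)(0.7028) - (0.314327)(0.653) = 0.45607148
  phi_33 = 0.12041616 / 0.45607148 = 0.264.
Therefore phi_{33} = 0.2640.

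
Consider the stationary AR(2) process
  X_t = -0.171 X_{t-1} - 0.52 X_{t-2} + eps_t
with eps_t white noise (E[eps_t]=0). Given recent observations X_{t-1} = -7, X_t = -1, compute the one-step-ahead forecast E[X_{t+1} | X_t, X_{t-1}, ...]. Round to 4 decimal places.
E[X_{t+1} \mid \mathcal F_t] = 3.8110

For an AR(p) model X_t = c + sum_i phi_i X_{t-i} + eps_t, the
one-step-ahead conditional mean is
  E[X_{t+1} | X_t, ...] = c + sum_i phi_i X_{t+1-i}.
Substitute known values:
  E[X_{t+1} | ...] = (-0.171) * (-1) + (-0.52) * (-7)
                   = 3.8110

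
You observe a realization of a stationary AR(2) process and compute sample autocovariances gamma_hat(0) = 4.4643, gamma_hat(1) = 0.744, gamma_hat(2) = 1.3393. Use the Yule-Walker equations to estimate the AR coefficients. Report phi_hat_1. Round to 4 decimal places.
\hat\phi_{1} = 0.1200

The Yule-Walker equations for an AR(p) process read, in matrix form,
  Gamma_p phi = r_p,   with   (Gamma_p)_{ij} = gamma(|i - j|),
                       (r_p)_i = gamma(i),   i,j = 1..p.
Substitute the sample gammas (Toeplitz matrix and right-hand side of size 2):
  Gamma_p = [[4.4643, 0.744], [0.744, 4.4643]]
  r_p     = [0.744, 1.3393]
Written out:
  4.4643 phi_1 + 0.744 phi_2 = 0.744
  0.744 phi_1 + 4.4643 phi_2 = 1.3393
Solve by Cramer's rule:
  det = gamma(0)^2 - gamma(1)^2 = (4.4643)^2 - (0.744)^2 = 19.92997449 - 0.553536 = 19.37643849
  phi_hat_1 = [gamma(1) gamma(0) - gamma(1) gamma(2)] / det = [(0.744)(4.4643) - (0.744)(1.3393)] / 19.37643849 = 2.325 / 19.37643849 = 0.12
  phi_hat_2 = [gamma(0) gamma(2) - gamma(1)^2] / det = [(4.4643)(1.3393) - (0.744)^2] / 19.37643849 = 5.42550099 / 19.37643849 = 0.28
So phi_hat = [0.1200, 0.2800].
Therefore phi_hat_1 = 0.1200.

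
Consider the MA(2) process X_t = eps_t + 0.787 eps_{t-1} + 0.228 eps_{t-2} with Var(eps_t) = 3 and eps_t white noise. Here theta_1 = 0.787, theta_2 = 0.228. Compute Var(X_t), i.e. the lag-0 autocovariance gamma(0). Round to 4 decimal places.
\gamma(0) = 5.0141

For an MA(q) process X_t = eps_t + sum_i theta_i eps_{t-i} with
Var(eps_t) = sigma^2, the variance is
  gamma(0) = sigma^2 * (1 + sum_i theta_i^2).
  sum_i theta_i^2 = (0.787)^2 + (0.228)^2 = 0.619369 + 0.051984 = 0.671353.
  gamma(0) = 3 * (1 + 0.671353) = 3 * 1.671353 = 5.014059, which rounds to 5.0141.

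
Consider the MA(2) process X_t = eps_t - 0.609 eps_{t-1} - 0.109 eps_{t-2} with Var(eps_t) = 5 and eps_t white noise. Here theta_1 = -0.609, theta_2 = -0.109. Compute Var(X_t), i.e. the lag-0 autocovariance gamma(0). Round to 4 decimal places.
\gamma(0) = 6.9138

For an MA(q) process X_t = eps_t + sum_i theta_i eps_{t-i} with
Var(eps_t) = sigma^2, the variance is
  gamma(0) = sigma^2 * (1 + sum_i theta_i^2).
  sum_i theta_i^2 = (-0.609)^2 + (-0.109)^2 = 0.370881 + 0.011881 = 0.382762.
  gamma(0) = 5 * (1 + 0.382762) = 5 * 1.382762 = 6.91381, which rounds to 6.9138.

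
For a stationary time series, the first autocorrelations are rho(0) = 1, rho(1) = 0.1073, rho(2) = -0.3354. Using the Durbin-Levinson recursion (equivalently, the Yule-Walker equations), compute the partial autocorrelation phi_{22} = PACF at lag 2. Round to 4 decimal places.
\phi_{22} = -0.3510

The PACF at lag k is phi_{kk}, the last component of the solution
to the Yule-Walker system G_k phi = r_k where
  (G_k)_{ij} = rho(|i - j|), (r_k)_i = rho(i), i,j = 1..k.
Equivalently, Durbin-Levinson gives phi_{kk} iteratively:
  phi_{11} = rho(1)
  phi_{kk} = [rho(k) - sum_{j=1..k-1} phi_{k-1,j} rho(k-j)]
            / [1 - sum_{j=1..k-1} phi_{k-1,j} rho(j)],
  phi_{k,j} = phi_{k-1,j} - phi_{kk} phi_{k-1,k-j},  j = 1..k-1.
Step k = 1:
  phi_11 = rho(1) = 0.1073.
Step k = 2:
  phi_22 = [rho(2) - phi_11 rho(1)] / [1 - phi_11 rho(1)] = [-0.3354 - (0.1073)(0.1073)] / [1 - (0.1073)(0.1073)]
         = -0.34691329 / 0.98848671 = -0.351.
Therefore phi_{22} = -0.3510.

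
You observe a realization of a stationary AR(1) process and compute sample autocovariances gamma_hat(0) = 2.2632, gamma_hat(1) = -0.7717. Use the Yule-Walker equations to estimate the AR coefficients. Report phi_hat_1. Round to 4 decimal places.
\hat\phi_{1} = -0.3410

The Yule-Walker equations for an AR(p) process read, in matrix form,
  Gamma_p phi = r_p,   with   (Gamma_p)_{ij} = gamma(|i - j|),
                       (r_p)_i = gamma(i),   i,j = 1..p.
Substitute the sample gammas (Toeplitz matrix and right-hand side of size 1):
  Gamma_p = [[2.2632]]
  r_p     = [-0.7717]
With p = 1 this is the single equation gamma(0) phi_1 = gamma(1):
  phi_hat_1 = gamma(1) / gamma(0) = -0.7717 / 2.2632 = -0.3410.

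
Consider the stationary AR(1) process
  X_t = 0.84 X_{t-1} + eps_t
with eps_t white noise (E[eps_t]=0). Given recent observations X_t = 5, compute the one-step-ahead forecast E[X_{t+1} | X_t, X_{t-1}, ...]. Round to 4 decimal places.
E[X_{t+1} \mid \mathcal F_t] = 4.2000

For an AR(p) model X_t = c + sum_i phi_i X_{t-i} + eps_t, the
one-step-ahead conditional mean is
  E[X_{t+1} | X_t, ...] = c + sum_i phi_i X_{t+1-i}.
Substitute known values:
  E[X_{t+1} | ...] = (0.84) * (5)
                   = 4.2000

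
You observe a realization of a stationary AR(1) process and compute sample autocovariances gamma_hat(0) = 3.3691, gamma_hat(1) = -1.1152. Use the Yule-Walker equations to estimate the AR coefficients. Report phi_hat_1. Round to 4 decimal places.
\hat\phi_{1} = -0.3310

The Yule-Walker equations for an AR(p) process read, in matrix form,
  Gamma_p phi = r_p,   with   (Gamma_p)_{ij} = gamma(|i - j|),
                       (r_p)_i = gamma(i),   i,j = 1..p.
Substitute the sample gammas (Toeplitz matrix and right-hand side of size 1):
  Gamma_p = [[3.3691]]
  r_p     = [-1.1152]
With p = 1 this is the single equation gamma(0) phi_1 = gamma(1):
  phi_hat_1 = gamma(1) / gamma(0) = -1.1152 / 3.3691 = -0.3310.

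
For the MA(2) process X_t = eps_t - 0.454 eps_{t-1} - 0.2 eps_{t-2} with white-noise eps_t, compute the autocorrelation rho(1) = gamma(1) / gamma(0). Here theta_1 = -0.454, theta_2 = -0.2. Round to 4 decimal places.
\rho(1) = -0.2915

For an MA(q) process with theta_0 = 1, the autocovariance is
  gamma(k) = sigma^2 * sum_{i=0..q-k} theta_i * theta_{i+k},
and rho(k) = gamma(k) / gamma(0). Sigma^2 cancels.
  numerator   = (1)*(-0.454) + (-0.454)*(-0.2) = -0.3632.
  denominator = (1)^2 + (-0.454)^2 + (-0.2)^2 = 1.246116.
  rho(1) = -0.3632 / 1.246116 = -0.2915.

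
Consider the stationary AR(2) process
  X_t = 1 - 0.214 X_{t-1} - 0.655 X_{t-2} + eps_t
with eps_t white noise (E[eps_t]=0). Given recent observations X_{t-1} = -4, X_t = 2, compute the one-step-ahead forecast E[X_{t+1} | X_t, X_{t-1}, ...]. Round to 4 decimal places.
E[X_{t+1} \mid \mathcal F_t] = 3.1920

For an AR(p) model X_t = c + sum_i phi_i X_{t-i} + eps_t, the
one-step-ahead conditional mean is
  E[X_{t+1} | X_t, ...] = c + sum_i phi_i X_{t+1-i}.
Substitute known values:
  E[X_{t+1} | ...] = 1 + (-0.214) * (2) + (-0.655) * (-4)
                   = 3.1920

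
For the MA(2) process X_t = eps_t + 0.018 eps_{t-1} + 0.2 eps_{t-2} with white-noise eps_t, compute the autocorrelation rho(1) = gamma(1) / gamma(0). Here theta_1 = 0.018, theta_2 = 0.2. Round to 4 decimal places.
\rho(1) = 0.0208

For an MA(q) process with theta_0 = 1, the autocovariance is
  gamma(k) = sigma^2 * sum_{i=0..q-k} theta_i * theta_{i+k},
and rho(k) = gamma(k) / gamma(0). Sigma^2 cancels.
  numerator   = (1)*(0.018) + (0.018)*(0.2) = 0.0216.
  denominator = (1)^2 + (0.018)^2 + (0.2)^2 = 1.040324.
  rho(1) = 0.0216 / 1.040324 = 0.0208.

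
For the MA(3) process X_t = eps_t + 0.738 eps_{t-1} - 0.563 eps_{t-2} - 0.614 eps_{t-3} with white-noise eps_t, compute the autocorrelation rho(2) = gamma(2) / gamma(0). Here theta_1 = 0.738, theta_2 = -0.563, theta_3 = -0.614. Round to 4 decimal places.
\rho(2) = -0.4539

For an MA(q) process with theta_0 = 1, the autocovariance is
  gamma(k) = sigma^2 * sum_{i=0..q-k} theta_i * theta_{i+k},
and rho(k) = gamma(k) / gamma(0). Sigma^2 cancels.
  numerator   = (1)*(-0.563) + (0.738)*(-0.614) = -1.016132.
  denominator = (1)^2 + (0.738)^2 + (-0.563)^2 + (-0.614)^2 = 2.238609.
  rho(2) = -1.016132 / 2.238609 = -0.4539.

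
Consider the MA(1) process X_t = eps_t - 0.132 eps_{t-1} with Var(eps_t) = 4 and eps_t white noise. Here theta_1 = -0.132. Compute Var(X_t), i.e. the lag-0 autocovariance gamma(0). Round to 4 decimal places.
\gamma(0) = 4.0697

For an MA(q) process X_t = eps_t + sum_i theta_i eps_{t-i} with
Var(eps_t) = sigma^2, the variance is
  gamma(0) = sigma^2 * (1 + sum_i theta_i^2).
  sum_i theta_i^2 = (-0.132)^2 = 0.017424.
  gamma(0) = 4 * (1 + 0.017424) = 4 * 1.017424 = 4.069696, which rounds to 4.0697.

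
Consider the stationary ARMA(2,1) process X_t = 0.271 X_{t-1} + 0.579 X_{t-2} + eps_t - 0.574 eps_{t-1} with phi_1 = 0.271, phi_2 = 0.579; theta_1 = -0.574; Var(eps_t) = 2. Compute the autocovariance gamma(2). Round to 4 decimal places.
\gamma(2) = 1.5467

Multiply the model equation by X_{t-k} and take expectations. With theta_0 = psi_0 = 1 and psi_j the MA(infinity) weights, this gives
  gamma(k) - sum_i phi_i gamma(k-i) = c_k,
  c_k = sigma^2 * sum_{j=k..q} theta_j psi_{j-k}   (c_k = 0 for k > q),
using gamma(-m) = gamma(m).
psi-weights needed (psi_j = theta_j + sum_i phi_i psi_{j-i}):
  psi_1 = theta_1 + phi_1 = -0.574 + (0.271) = -0.303
Right-hand sides:
  c_0 = sigma^2 (1 + theta_1 psi_1) = 2 * (1 + (-0.574)(-0.303)) = 2 * 1.173922 = 2.347844
  c_1 = sigma^2 theta_1 = 2 * (-0.574) = -1.148
  c_2 = 0
Equations for k = 0, 1, 2 (AR order 2, c_2 = 0):
  (E0) gamma(0) = phi_1 gamma(1) + phi_2 gamma(2) + c_0
  (E1) gamma(1) = phi_1 gamma(0) + phi_2 gamma(1) + c_1
  (E2) gamma(2) = phi_1 gamma(1) + phi_2 gamma(0)
From (E1): gamma(1) = A gamma(0) + B with
  A = phi_1 / (1 - phi_2) = 0.271 / 0.421 = 0.643705,   B = c_1 / (1 - phi_2) = -1.148 / 0.421 = -2.726841.
Insert (E2) into (E0): gamma(0) (1 - phi_2^2) = phi_1 (1 + phi_2) gamma(1) + c_0.
  phi_1 (1 + phi_2) = (0.271)(1.579) = 0.427909,   1 - phi_2^2 = 0.664759.
Replace gamma(1) by A gamma(0) + B and collect gamma(0):
  gamma(0) [0.664759 - (0.427909)(0.643705)] = (0.427909)(-2.726841) + 2.347844
  gamma(0) * 0.389312 = 1.181004
  gamma(0) = 1.181004 / 0.389312 = 3.03357.
  gamma(1) = A gamma(0) + B = (0.643705)(3.03357) + (-2.726841) = -0.774115.
  gamma(2) = phi_1 gamma(1) + phi_2 gamma(0) = (0.271)(-0.774115) + (0.579)(3.03357) = 1.546652.
Therefore gamma(2) = 1.5467 (to 4 decimal places).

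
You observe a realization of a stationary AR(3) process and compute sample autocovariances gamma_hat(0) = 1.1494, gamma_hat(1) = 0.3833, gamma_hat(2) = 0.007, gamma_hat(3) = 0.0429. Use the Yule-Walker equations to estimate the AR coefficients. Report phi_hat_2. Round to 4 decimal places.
\hat\phi_{2} = -0.1500

The Yule-Walker equations for an AR(p) process read, in matrix form,
  Gamma_p phi = r_p,   with   (Gamma_p)_{ij} = gamma(|i - j|),
                       (r_p)_i = gamma(i),   i,j = 1..p.
Substitute the sample gammas (Toeplitz matrix and right-hand side of size 3):
  Gamma_p = [[1.1494, 0.3833, 0.007], [0.3833, 1.1494, 0.3833], [0.007, 0.3833, 1.1494]]
  r_p     = [0.3833, 0.007, 0.0429]
Written out (R1..R3):
  (R1) 1.1494 phi_1 + 0.3833 phi_2 + 0.007 phi_3 = 0.3833
  (R2) 0.3833 phi_1 + 1.1494 phi_2 + 0.3833 phi_3 = 0.007
  (R3) 0.007 phi_1 + 0.3833 phi_2 + 1.1494 phi_3 = 0.0429
Gaussian elimination:
  R2 <- R2 - (0.3833/1.1494) R1 = R2 - (0.333478) R1:  1.021578 phi_2 + 0.380966 phi_3 = -0.120822
  R3 <- R3 - (0.007/1.1494) R1 = R3 - (0.00609) R1:  0.380966 phi_2 + 1.149357 phi_3 = 0.040566
  R3 <- R3 - (0.380966/1.021578) R2 = R3 - (0.372919) R2:  1.007288 phi_3 = 0.085623
Back-substitution:
  phi_hat_3 = 0.085623 / 1.007288 = 0.085003
  phi_hat_2 = (-0.120822 - (0.380966)(0.085003)) / 1.021578 = -0.149969
  phi_hat_1 = (0.3833 - (0.3833)(-0.149969) - (0.007)(0.085003)) / 1.1494 = 0.382972
So phi_hat = [0.3830, -0.1500, 0.0850].
Therefore phi_hat_2 = -0.1500.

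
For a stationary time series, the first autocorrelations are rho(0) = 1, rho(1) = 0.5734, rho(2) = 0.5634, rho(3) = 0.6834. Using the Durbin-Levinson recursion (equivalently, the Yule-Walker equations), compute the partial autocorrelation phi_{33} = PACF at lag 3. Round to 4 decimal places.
\phi_{33} = 0.4631

The PACF at lag k is phi_{kk}, the last component of the solution
to the Yule-Walker system G_k phi = r_k where
  (G_k)_{ij} = rho(|i - j|), (r_k)_i = rho(i), i,j = 1..k.
Equivalently, Durbin-Levinson gives phi_{kk} iteratively:
  phi_{11} = rho(1)
  phi_{kk} = [rho(k) - sum_{j=1..k-1} phi_{k-1,j} rho(k-j)]
            / [1 - sum_{j=1..k-1} phi_{k-1,j} rho(j)],
  phi_{k,j} = phi_{k-1,j} - phi_{kk} phi_{k-1,k-j},  j = 1..k-1.
Step k = 1:
  phi_11 = rho(1) = 0.5734.
Step k = 2:
  phi_22 = [rho(2) - phi_11 rho(1)] / [1 - phi_11 rho(1)] = [0.5634 - (0.5734)(0.5734)] / [1 - (0.5734)(0.5734)]
         = 0.23461244 / 0.67121244 = 0.349535.
  Update: phi_21 = phi_11 - phi_22 phi_11 = 0.5734 - (0.349535)(0.5734) = 0.372976.
Step k = 3:
  phi_33 = [rho(3) - phi_21 rho(2) - phi_22 rho(1)] / [1 - phi_21 rho(1) - phi_22 rho(2)]
    numerator   = 0.6834 - (0.372976)(0.5634) - (0.349535)(0.5734) = 0.27284152
    denominator = 1 - (0.372976)(0.5734) - (0.349535)(0.5634) = 0.58920711
  phi_33 = 0.27284152 / 0.58920711 = 0.4631.
Therefore phi_{33} = 0.4631.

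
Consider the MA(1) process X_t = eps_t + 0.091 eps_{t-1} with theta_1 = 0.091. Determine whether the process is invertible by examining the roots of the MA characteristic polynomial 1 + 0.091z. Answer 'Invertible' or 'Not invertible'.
\text{Invertible}

The MA(q) characteristic polynomial is P(z) = 1 + 0.091z.
Invertibility requires all roots to lie outside the unit circle, i.e. |z| > 1 for every root.
This is linear in z: 1 + (0.091) z = 0  =>  z = -1/(0.091) = -10.989011,  |z| = 10.989011.
Moduli of all roots: 10.9890.
All moduli strictly greater than 1? Yes.
Verdict: Invertible.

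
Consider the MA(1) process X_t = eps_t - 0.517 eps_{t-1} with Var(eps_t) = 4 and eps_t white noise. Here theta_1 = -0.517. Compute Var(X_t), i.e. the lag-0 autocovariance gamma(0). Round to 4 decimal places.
\gamma(0) = 5.0692

For an MA(q) process X_t = eps_t + sum_i theta_i eps_{t-i} with
Var(eps_t) = sigma^2, the variance is
  gamma(0) = sigma^2 * (1 + sum_i theta_i^2).
  sum_i theta_i^2 = (-0.517)^2 = 0.267289.
  gamma(0) = 4 * (1 + 0.267289) = 4 * 1.267289 = 5.069156, which rounds to 5.0692.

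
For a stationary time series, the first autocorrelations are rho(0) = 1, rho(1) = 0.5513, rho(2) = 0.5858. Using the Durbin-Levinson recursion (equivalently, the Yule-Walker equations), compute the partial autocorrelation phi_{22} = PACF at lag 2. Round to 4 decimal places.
\phi_{22} = 0.4049

The PACF at lag k is phi_{kk}, the last component of the solution
to the Yule-Walker system G_k phi = r_k where
  (G_k)_{ij} = rho(|i - j|), (r_k)_i = rho(i), i,j = 1..k.
Equivalently, Durbin-Levinson gives phi_{kk} iteratively:
  phi_{11} = rho(1)
  phi_{kk} = [rho(k) - sum_{j=1..k-1} phi_{k-1,j} rho(k-j)]
            / [1 - sum_{j=1..k-1} phi_{k-1,j} rho(j)],
  phi_{k,j} = phi_{k-1,j} - phi_{kk} phi_{k-1,k-j},  j = 1..k-1.
Step k = 1:
  phi_11 = rho(1) = 0.5513.
Step k = 2:
  phi_22 = [rho(2) - phi_11 rho(1)] / [1 - phi_11 rho(1)] = [0.5858 - (0.5513)(0.5513)] / [1 - (0.5513)(0.5513)]
         = 0.28186831 / 0.69606831 = 0.4049.
Therefore phi_{22} = 0.4049.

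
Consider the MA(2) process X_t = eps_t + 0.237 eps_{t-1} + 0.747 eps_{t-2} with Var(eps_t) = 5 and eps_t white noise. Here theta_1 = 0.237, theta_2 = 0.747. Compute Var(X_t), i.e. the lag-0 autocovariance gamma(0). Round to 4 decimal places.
\gamma(0) = 8.0709

For an MA(q) process X_t = eps_t + sum_i theta_i eps_{t-i} with
Var(eps_t) = sigma^2, the variance is
  gamma(0) = sigma^2 * (1 + sum_i theta_i^2).
  sum_i theta_i^2 = (0.237)^2 + (0.747)^2 = 0.056169 + 0.558009 = 0.614178.
  gamma(0) = 5 * (1 + 0.614178) = 5 * 1.614178 = 8.07089, which rounds to 8.0709.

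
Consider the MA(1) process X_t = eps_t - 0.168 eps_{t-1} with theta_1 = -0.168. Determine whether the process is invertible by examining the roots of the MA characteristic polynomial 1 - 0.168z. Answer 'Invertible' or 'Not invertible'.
\text{Invertible}

The MA(q) characteristic polynomial is P(z) = 1 - 0.168z.
Invertibility requires all roots to lie outside the unit circle, i.e. |z| > 1 for every root.
This is linear in z: 1 + (-0.168) z = 0  =>  z = -1/(-0.168) = 5.952381,  |z| = 5.952381.
Moduli of all roots: 5.9524.
All moduli strictly greater than 1? Yes.
Verdict: Invertible.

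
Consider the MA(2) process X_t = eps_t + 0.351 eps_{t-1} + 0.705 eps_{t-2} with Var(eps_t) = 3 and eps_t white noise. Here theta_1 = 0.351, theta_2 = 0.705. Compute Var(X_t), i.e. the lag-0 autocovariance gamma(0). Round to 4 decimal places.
\gamma(0) = 4.8607

For an MA(q) process X_t = eps_t + sum_i theta_i eps_{t-i} with
Var(eps_t) = sigma^2, the variance is
  gamma(0) = sigma^2 * (1 + sum_i theta_i^2).
  sum_i theta_i^2 = (0.351)^2 + (0.705)^2 = 0.123201 + 0.497025 = 0.620226.
  gamma(0) = 3 * (1 + 0.620226) = 3 * 1.620226 = 4.860678, which rounds to 4.8607.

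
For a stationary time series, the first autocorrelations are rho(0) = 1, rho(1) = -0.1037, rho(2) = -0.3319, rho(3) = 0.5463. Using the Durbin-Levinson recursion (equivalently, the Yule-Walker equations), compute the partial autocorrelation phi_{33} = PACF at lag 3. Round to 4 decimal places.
\phi_{33} = 0.5330

The PACF at lag k is phi_{kk}, the last component of the solution
to the Yule-Walker system G_k phi = r_k where
  (G_k)_{ij} = rho(|i - j|), (r_k)_i = rho(i), i,j = 1..k.
Equivalently, Durbin-Levinson gives phi_{kk} iteratively:
  phi_{11} = rho(1)
  phi_{kk} = [rho(k) - sum_{j=1..k-1} phi_{k-1,j} rho(k-j)]
            / [1 - sum_{j=1..k-1} phi_{k-1,j} rho(j)],
  phi_{k,j} = phi_{k-1,j} - phi_{kk} phi_{k-1,k-j},  j = 1..k-1.
Step k = 1:
  phi_11 = rho(1) = -0.1037.
Step k = 2:
  phi_22 = [rho(2) - phi_11 rho(1)] / [1 - phi_11 rho(1)] = [-0.3319 - (-0.1037)(-0.1037)] / [1 - (-0.1037)(-0.1037)]
         = -0.34265369 / 0.98924631 = -0.346379.
  Update: phi_21 = phi_11 - phi_22 phi_11 = -0.1037 - (-0.346379)(-0.1037) = -0.139619.
Step k = 3:
  phi_33 = [rho(3) - phi_21 rho(2) - phi_22 rho(1)] / [1 - phi_21 rho(1) - phi_22 rho(2)]
    numerator   = 0.5463 - (-0.139619)(-0.3319) - (-0.346379)(-0.1037) = 0.46404085
    denominator = 1 - (-0.139619)(-0.1037) - (-0.346379)(-0.3319) = 0.87055843
  phi_33 = 0.46404085 / 0.87055843 = 0.533.
Therefore phi_{33} = 0.5330.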